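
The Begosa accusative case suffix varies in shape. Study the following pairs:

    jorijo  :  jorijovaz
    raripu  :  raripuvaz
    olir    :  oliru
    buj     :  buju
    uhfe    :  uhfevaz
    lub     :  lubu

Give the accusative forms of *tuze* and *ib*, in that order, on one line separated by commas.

tuzevaz, ibu

The suffix is conditioned by the final sound: -u when the stem ends in a consonant (*olir*, *buj*, *lub*); -vaz when the stem ends in a vowel (*jorijo*, *raripu*, *uhfe*).
*tuze*: final sound = /e/, a vowel → -vaz → *tuzevaz*.
*ib*: final sound = /b/, a consonant → -u → *ibu*.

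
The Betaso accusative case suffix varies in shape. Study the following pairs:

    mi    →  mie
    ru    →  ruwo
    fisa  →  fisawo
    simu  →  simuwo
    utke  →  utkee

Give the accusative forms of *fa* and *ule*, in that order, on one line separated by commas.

fawo, ulee

Looking at the last vowel of each stem: -e when the last vowel of the stem is a front vowel (*mi*, *utke*); -wo when the last vowel of the stem is a back vowel (*ru*, *fisa*, *simu*).
*fa*: last vowel = /a/, a back vowel → -wo → *fawo*.
*ule* — last vowel /e/ (a front vowel) → -e → *ulee*.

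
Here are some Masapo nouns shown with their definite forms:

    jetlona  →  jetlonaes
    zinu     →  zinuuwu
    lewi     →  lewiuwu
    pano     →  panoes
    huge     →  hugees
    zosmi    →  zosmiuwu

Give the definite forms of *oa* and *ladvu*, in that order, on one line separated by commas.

Looking at the last vowel of each stem: -uwu when the last vowel of the stem is a high vowel (*zinu*, *lewi*, *zosmi*); -es when the last vowel of the stem is a non-high vowel (*jetlona*, *pano*, *huge*).
*oa* — last vowel /a/ (a non-high vowel) → -es → *oaes*.
Since the last vowel of *ladvu* is /u/ (a high vowel), it takes -uwu, giving *ladvuuwu*.

oaes, ladvuuwu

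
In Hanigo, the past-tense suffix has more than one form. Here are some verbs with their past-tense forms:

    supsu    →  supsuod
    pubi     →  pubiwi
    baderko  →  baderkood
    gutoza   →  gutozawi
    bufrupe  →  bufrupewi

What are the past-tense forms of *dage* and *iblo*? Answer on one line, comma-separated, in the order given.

The suffix is conditioned by the last vowel: -od when the last vowel of the stem is a rounded vowel (*supsu*, *baderko*); -wi when the last vowel of the stem is an unrounded vowel (*pubi*, *gutoza*, *bufrupe*).
*dage*: last vowel = /e/, an unrounded vowel → -wi → *dagewi*.
The last vowel of *iblo* is /o/, which is a rounded vowel, so the suffix is -od, giving *iblood*.

dagewi, iblood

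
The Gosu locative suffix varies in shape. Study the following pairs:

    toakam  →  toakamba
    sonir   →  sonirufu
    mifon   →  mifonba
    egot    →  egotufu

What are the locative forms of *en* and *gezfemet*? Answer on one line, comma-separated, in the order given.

enba, gezfemetufu

Looking at the final consonant of each stem: -ba when the stem ends in a nasal (*toakam*, *mifon*); -ufu when the stem ends in a non-nasal consonant (*sonir*, *egot*).
*en*: final consonant = /n/, a nasal → -ba → *enba*.
*gezfemet* — final consonant /t/ (non-nasal) → -ufu → *gezfemetufu*.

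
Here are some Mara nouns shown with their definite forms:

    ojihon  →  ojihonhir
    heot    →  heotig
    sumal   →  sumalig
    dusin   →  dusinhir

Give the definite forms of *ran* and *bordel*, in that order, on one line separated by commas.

ranhir, bordelig

Looking at the final consonant of each stem: -hir when the stem ends in a nasal (*ojihon*, *dusin*); -ig when the stem ends in a non-nasal consonant (*heot*, *sumal*).
*ran*: final consonant = /n/, a nasal → -hir → *ranhir*.
*bordel*: final consonant = /l/, non-nasal → -ig → *bordelig*.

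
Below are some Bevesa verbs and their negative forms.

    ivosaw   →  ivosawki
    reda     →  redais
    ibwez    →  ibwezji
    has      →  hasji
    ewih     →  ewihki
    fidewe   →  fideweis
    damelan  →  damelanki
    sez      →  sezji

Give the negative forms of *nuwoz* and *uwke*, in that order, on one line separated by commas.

Looking at the final sound of each stem: -ji when the stem ends in a sibilant (*ibwez*, *has*, *sez*); -ki when the stem ends in a non-sibilant consonant (*ivosaw*, *ewih*, *damelan*); -is when the stem ends in a vowel (*reda*, *fidewe*).
The final sound of *nuwoz* is /z/, which is a sibilant, so the suffix is -ji, giving *nuwozji*.
*uwke*: final sound = /e/, a vowel → -is → *uwkeis*.

nuwozji, uwkeis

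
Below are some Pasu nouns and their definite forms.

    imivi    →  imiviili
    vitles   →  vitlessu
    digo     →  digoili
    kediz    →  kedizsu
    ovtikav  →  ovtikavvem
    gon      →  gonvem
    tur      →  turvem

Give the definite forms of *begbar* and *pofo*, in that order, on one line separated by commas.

begbarvem, pofoili

Looking at the final sound of each stem: -su when the stem ends in a sibilant (*vitles*, *kediz*); -vem when the stem ends in a non-sibilant consonant (*ovtikav*, *gon*, *tur*); -ili when the stem ends in a vowel (*imivi*, *digo*).
Since the final sound of *begbar* is /r/ (a non-sibilant consonant), it takes -vem, giving *begbarvem*.
Since the final sound of *pofo* is /o/ (a vowel), it takes -ili, giving *pofoili*.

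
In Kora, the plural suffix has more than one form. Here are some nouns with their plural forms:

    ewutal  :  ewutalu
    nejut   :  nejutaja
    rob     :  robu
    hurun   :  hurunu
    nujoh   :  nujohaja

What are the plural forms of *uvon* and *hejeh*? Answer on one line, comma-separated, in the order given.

The alternation tracks the final consonant of the stem — -aja when the stem ends in a voiceless consonant (*nejut*, *nujoh*); -u when the stem ends in a voiced consonant (*ewutal*, *rob*, *hurun*).
The final consonant of *uvon* is /n/, which is voiced, so the suffix is -u, giving *uvonu*.
*hejeh* — final consonant /h/ (voiceless) → -aja → *hejehaja*.

uvonu, hejehaja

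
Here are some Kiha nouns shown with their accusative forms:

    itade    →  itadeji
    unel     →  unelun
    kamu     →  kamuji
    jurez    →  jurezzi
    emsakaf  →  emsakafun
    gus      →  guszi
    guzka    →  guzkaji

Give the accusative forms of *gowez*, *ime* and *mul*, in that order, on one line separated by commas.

gowezzi, imeji, mulun

Looking at the final sound of each stem: -zi when the stem ends in a sibilant (*jurez*, *gus*); -un when the stem ends in a non-sibilant consonant (*unel*, *emsakaf*); -ji when the stem ends in a vowel (*itade*, *kamu*, *guzka*).
*gowez*: final sound = /z/, a sibilant → -zi → *gowezzi*.
*ime* — final sound /e/ (a vowel) → -ji → *imeji*.
*mul*: final sound = /l/, a non-sibilant consonant → -un → *mulun*.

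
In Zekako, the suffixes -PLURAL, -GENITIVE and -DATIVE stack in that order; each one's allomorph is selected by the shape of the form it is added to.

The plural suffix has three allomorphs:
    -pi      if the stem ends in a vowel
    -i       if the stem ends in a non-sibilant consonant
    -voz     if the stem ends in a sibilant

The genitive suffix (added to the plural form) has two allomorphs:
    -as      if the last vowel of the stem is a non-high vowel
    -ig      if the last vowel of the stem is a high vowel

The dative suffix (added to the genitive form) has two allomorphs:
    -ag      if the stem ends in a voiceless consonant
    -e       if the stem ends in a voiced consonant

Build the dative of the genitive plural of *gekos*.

gekosvozasag

*gekos*: final sound = /s/, a sibilant → -voz → *gekosvoz*.
The plural form *gekosvoz* — last vowel /o/ (a non-high vowel) → -as → *gekosvozas*.
The final consonant of the genitive form *gekosvozas* is /s/, which is voiceless, so the dative suffix is -ag, giving *gekosvozasag*.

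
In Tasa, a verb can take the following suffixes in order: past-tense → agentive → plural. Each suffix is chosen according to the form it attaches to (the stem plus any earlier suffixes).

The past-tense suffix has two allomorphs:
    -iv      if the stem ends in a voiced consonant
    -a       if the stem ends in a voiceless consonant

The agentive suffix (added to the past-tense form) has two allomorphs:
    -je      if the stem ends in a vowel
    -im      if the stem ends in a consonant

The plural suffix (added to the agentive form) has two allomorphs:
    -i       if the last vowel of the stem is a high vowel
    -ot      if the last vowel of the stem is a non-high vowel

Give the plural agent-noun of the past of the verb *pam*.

*pam* — final consonant /m/ (voiced) → -iv → *pamiv*.
The final sound of the past-tense form *pamiv* is /v/, which is a consonant, so the agentive suffix is -im, giving *pamivim*.
The agentive form *pamivim* — last vowel /i/ (a high vowel) → -i → *pamivimi*.

pamivimi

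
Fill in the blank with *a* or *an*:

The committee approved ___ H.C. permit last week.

The indefinite article is chosen by the initial *sound* of the following word, not its spelling.
The initialism *H.C.* is read letter by letter; the first letter, H, is pronounced /eɪtʃ/, which begins with a vowel sound.
So the article is *an*: The committee approved an H.C. permit last week.

an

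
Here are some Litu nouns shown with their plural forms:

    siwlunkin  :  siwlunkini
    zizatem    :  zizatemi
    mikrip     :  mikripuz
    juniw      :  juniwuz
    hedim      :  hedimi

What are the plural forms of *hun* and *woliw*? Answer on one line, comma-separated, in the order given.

The alternation tracks the final consonant of the stem — -i when the stem ends in a nasal (*siwlunkin*, *zizatem*, *hedim*); -uz when the stem ends in a non-nasal consonant (*mikrip*, *juniw*).
*hun* — final consonant /n/ (a nasal) → -i → *huni*.
*woliw*: final consonant = /w/, non-nasal → -uz → *woliwuz*.

huni, woliwuz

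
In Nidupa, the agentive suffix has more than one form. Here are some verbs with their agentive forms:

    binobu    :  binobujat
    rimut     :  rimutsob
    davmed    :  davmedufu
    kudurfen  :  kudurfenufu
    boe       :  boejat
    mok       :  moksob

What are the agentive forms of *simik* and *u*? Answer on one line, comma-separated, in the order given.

simiksob, ujat

The alternation tracks the final sound of the stem — -sob when the stem ends in a voiceless consonant (*rimut*, *mok*); -ufu when the stem ends in a voiced consonant (*davmed*, *kudurfen*); -jat when the stem ends in a vowel (*binobu*, *boe*).
*simik*: final sound = /k/, a voiceless consonant → -sob → *simiksob*.
*u*: final sound = /u/, a vowel → -jat → *ujat*.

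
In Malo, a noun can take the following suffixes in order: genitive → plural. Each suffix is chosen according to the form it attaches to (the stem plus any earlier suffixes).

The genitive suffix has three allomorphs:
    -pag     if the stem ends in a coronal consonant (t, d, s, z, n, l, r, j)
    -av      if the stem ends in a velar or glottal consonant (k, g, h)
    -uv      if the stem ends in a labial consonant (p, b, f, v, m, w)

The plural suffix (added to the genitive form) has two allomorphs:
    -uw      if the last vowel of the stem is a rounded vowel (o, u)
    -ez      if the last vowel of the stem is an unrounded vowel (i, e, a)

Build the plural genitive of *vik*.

vikavez

The final consonant of *vik* is /k/, which is velar/glottal, so the genitive suffix is -av, giving *vikav*.
The last vowel of the genitive form *vikav* is /a/, which is an unrounded vowel, so the plural suffix is -ez, giving *vikavez*.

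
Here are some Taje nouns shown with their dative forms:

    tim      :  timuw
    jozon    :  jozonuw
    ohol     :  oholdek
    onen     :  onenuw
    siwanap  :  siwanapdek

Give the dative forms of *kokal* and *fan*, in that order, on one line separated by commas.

kokaldek, fanuw

The alternation tracks the final consonant of the stem — -uw when the stem ends in a nasal (*tim*, *jozon*, *onen*); -dek when the stem ends in a non-nasal consonant (*ohol*, *siwanap*).
*kokal* — final consonant /l/ (non-nasal) → -dek → *kokaldek*.
*fan*: final consonant = /n/, a nasal → -uw → *fanuw*.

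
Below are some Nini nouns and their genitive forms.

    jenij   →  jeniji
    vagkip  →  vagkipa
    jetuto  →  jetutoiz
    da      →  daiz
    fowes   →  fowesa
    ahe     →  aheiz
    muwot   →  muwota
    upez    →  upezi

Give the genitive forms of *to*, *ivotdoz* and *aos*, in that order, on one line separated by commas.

toiz, ivotdozi, aosa

The alternation tracks the final sound of the stem — -a when the stem ends in a voiceless consonant (*vagkip*, *fowes*, *muwot*); -i when the stem ends in a voiced consonant (*jenij*, *upez*); -iz when the stem ends in a vowel (*jetuto*, *da*, *ahe*).
The final sound of *to* is /o/, which is a vowel, so the suffix is -iz, giving *toiz*.
Since the final sound of *ivotdoz* is /z/ (a voiced consonant), it takes -i, giving *ivotdozi*.
*aos* — final sound /s/ (a voiceless consonant) → -a → *aosa*.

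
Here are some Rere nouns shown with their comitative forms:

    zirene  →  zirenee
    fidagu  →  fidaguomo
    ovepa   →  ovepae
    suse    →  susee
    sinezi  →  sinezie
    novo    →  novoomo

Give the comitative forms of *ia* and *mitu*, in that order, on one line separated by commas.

iae, mituomo

The alternation tracks the last vowel of the stem — -omo when the last vowel of the stem is a rounded vowel (*fidagu*, *novo*); -e when the last vowel of the stem is an unrounded vowel (*zirene*, *ovepa*, *suse*, *sinezi*).
*ia* — last vowel /a/ (an unrounded vowel) → -e → *iae*.
Since the last vowel of *mitu* is /u/ (a rounded vowel), it takes -omo, giving *mituomo*.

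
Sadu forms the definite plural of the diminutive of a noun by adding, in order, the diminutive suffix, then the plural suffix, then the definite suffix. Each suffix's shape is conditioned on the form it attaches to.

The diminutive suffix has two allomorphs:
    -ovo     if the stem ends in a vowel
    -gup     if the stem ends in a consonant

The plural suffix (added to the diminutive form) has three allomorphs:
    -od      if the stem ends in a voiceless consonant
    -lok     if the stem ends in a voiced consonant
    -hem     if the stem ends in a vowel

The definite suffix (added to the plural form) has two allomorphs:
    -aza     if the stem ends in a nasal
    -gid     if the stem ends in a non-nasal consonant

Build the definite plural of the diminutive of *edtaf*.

The final sound of *edtaf* is /f/, which is a consonant, so the diminutive suffix is -gup, giving *edtafgup*.
Since the final sound of the diminutive form *edtafgup* is /p/ (a voiceless consonant), it takes -od, giving *edtafgupod*.
Since the final consonant of the plural form *edtafgupod* is /d/ (non-nasal), it takes -gid, giving *edtafgupodgid*.

edtafgupodgid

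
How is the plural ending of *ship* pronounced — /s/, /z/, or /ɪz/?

/s/

The stem *ship* ends in a voiceless non-sibilant consonant.
The plural suffix surfaces as /ɪz/ after sibilants, /s/ after other voiceless consonants, and /z/ after other voiced sounds.
So the plural -s on *ship* is pronounced /s/.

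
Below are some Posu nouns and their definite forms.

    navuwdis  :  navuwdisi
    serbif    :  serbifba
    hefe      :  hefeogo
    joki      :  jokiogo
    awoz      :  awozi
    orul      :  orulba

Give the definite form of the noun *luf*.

lufba

Looking at the final sound of each stem: -i when the stem ends in a sibilant (*navuwdis*, *awoz*); -ba when the stem ends in a non-sibilant consonant (*serbif*, *orul*); -ogo when the stem ends in a vowel (*hefe*, *joki*).
Since the final sound of *luf* is /f/ (a non-sibilant consonant), it takes -ba, giving *lufba*.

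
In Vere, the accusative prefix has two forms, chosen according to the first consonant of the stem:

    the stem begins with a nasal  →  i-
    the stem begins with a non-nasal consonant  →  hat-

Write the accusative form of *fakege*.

The first consonant of *fakege* is /f/, which is non-nasal, so the prefix is hat-, giving *hatfakege*.

hatfakege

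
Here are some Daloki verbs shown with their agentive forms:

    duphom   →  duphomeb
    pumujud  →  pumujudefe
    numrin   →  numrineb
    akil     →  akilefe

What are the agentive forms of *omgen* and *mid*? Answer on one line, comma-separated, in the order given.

omgeneb, midefe

The suffix is conditioned by the final consonant: -eb when the stem ends in a nasal (*duphom*, *numrin*); -efe when the stem ends in a non-nasal consonant (*pumujud*, *akil*).
The final consonant of *omgen* is /n/, which is a nasal, so the suffix is -eb, giving *omgeneb*.
*mid* — final consonant /d/ (non-nasal) → -efe → *midefe*.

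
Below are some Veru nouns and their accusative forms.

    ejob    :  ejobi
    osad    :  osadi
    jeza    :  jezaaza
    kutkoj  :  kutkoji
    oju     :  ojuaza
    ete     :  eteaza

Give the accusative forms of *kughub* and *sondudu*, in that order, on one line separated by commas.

Looking at the final sound of each stem: -i when the stem ends in a consonant (*ejob*, *osad*, *kutkoj*); -aza when the stem ends in a vowel (*jeza*, *oju*, *ete*).
*kughub*: final sound = /b/, a consonant → -i → *kughubi*.
The final sound of *sondudu* is /u/, which is a vowel, so the suffix is -aza, giving *sonduduaza*.

kughubi, sonduduaza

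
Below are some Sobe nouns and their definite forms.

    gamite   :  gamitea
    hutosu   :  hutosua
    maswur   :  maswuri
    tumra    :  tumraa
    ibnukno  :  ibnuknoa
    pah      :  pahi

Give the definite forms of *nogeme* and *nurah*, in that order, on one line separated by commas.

Looking at the final sound of each stem: -i when the stem ends in a consonant (*maswur*, *pah*); -a when the stem ends in a vowel (*gamite*, *hutosu*, *tumra*, *ibnukno*).
*nogeme*: final sound = /e/, a vowel → -a → *nogemea*.
*nurah* — final sound /h/ (a consonant) → -i → *nurahi*.

nogemea, nurahi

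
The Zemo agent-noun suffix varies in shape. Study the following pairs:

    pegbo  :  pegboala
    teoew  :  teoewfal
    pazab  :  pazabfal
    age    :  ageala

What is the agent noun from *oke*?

Looking at the final sound of each stem: -fal when the stem ends in a consonant (*teoew*, *pazab*); -ala when the stem ends in a vowel (*pegbo*, *age*).
Since the final sound of *oke* is /e/ (a vowel), it takes -ala, giving *okeala*.

okeala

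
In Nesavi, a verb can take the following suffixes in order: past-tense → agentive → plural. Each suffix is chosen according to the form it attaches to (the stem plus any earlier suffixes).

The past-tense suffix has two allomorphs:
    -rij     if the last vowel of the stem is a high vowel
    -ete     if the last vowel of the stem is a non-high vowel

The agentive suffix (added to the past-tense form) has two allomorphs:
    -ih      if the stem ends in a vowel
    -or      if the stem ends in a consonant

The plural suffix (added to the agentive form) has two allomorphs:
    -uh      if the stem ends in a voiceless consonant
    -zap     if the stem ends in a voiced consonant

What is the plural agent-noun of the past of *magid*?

Since the last vowel of *magid* is /i/ (a high vowel), it takes -rij, giving *magidrij*.
The past-tense form *magidrij* — final sound /j/ (a consonant) → -or → *magidrijor*.
The final consonant of the agentive form *magidrijor* is /r/, which is voiced, so the plural suffix is -zap, giving *magidrijorzap*.

magidrijorzap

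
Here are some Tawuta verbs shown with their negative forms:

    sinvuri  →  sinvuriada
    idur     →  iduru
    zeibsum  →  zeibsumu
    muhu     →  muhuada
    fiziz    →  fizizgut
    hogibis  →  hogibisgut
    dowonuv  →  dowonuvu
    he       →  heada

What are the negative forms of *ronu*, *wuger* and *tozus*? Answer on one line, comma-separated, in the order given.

The suffix is conditioned by the final sound: -gut when the stem ends in a sibilant (*fiziz*, *hogibis*); -u when the stem ends in a non-sibilant consonant (*idur*, *zeibsum*, *dowonuv*); -ada when the stem ends in a vowel (*sinvuri*, *muhu*, *he*).
*ronu*: final sound = /u/, a vowel → -ada → *ronuada*.
*wuger* — final sound /r/ (a non-sibilant consonant) → -u → *wugeru*.
The final sound of *tozus* is /s/, which is a sibilant, so the suffix is -gut, giving *tozusgut*.

ronuada, wugeru, tozusgut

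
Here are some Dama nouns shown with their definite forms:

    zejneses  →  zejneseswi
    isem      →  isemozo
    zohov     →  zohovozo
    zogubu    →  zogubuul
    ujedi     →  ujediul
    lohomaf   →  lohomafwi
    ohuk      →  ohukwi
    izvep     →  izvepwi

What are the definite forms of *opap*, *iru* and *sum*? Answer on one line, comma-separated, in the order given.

The suffix is conditioned by the final sound: -wi when the stem ends in a voiceless consonant (*zejneses*, *lohomaf*, *ohuk*, *izvep*); -ozo when the stem ends in a voiced consonant (*isem*, *zohov*); -ul when the stem ends in a vowel (*zogubu*, *ujedi*).
Since the final sound of *opap* is /p/ (a voiceless consonant), it takes -wi, giving *opapwi*.
*iru*: final sound = /u/, a vowel → -ul → *iruul*.
*sum* — final sound /m/ (a voiced consonant) → -ozo → *sumozo*.

opapwi, iruul, sumozo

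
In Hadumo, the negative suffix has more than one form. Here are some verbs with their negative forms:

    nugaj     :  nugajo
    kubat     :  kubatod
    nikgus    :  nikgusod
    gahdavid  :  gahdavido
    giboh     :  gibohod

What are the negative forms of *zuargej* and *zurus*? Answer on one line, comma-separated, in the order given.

zuargejo, zurusod

The alternation tracks the final consonant of the stem — -od when the stem ends in a voiceless consonant (*kubat*, *nikgus*, *giboh*); -o when the stem ends in a voiced consonant (*nugaj*, *gahdavid*).
*zuargej*: final consonant = /j/, voiced → -o → *zuargejo*.
The final consonant of *zurus* is /s/, which is voiceless, so the suffix is -od, giving *zurusod*.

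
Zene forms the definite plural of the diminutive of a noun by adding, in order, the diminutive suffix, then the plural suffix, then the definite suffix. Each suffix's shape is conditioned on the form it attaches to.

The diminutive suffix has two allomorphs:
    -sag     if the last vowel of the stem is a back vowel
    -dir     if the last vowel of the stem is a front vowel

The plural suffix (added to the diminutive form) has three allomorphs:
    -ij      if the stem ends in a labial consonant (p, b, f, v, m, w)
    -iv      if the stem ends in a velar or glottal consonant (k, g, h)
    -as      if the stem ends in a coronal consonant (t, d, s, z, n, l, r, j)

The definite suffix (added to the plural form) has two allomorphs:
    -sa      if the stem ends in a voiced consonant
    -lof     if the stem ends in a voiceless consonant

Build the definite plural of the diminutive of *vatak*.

*vatak* — last vowel /a/ (a back vowel) → -sag → *vataksag*.
The final consonant of the diminutive form *vataksag* is /g/, which is velar/glottal, so the plural suffix is -iv, giving *vataksagiv*.
The plural form *vataksagiv*: final consonant = /v/, voiced → -sa → *vataksagivsa*.

vataksagivsa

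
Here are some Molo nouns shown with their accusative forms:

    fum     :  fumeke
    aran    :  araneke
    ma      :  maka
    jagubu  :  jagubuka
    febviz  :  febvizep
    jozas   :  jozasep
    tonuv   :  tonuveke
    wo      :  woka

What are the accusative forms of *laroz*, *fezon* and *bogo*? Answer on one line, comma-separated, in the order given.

The pattern is sibilance of the final sound: -ep when the stem ends in a sibilant (*febviz*, *jozas*); -eke when the stem ends in a non-sibilant consonant (*fum*, *aran*, *tonuv*); -ka when the stem ends in a vowel (*ma*, *jagubu*, *wo*).
*laroz* — final sound /z/ (a sibilant) → -ep → *larozep*.
Since the final sound of *fezon* is /n/ (a non-sibilant consonant), it takes -eke, giving *fezoneke*.
*bogo* — final sound /o/ (a vowel) → -ka → *bogoka*.

larozep, fezoneke, bogoka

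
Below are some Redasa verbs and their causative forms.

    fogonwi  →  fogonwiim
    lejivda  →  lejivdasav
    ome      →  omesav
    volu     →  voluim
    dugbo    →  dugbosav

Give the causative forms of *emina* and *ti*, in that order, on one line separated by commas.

eminasav, tiim

The suffix is conditioned by the last vowel: -im when the last vowel of the stem is a high vowel (*fogonwi*, *volu*); -sav when the last vowel of the stem is a non-high vowel (*lejivda*, *ome*, *dugbo*).
*emina* — last vowel /a/ (a non-high vowel) → -sav → *eminasav*.
*ti* — last vowel /i/ (a high vowel) → -im → *tiim*.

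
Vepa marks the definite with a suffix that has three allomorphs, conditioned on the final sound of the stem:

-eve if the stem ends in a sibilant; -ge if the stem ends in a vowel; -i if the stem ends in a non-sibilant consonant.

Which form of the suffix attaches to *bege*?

Since the final sound of *bege* is /e/ (a vowel), it takes -ge.

-ge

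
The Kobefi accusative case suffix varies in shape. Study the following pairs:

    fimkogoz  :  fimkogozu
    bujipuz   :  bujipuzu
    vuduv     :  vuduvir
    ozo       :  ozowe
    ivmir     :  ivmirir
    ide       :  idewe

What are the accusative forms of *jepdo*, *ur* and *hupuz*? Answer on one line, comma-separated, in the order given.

jepdowe, urir, hupuzu

Looking at the final sound of each stem: -u when the stem ends in a sibilant (*fimkogoz*, *bujipuz*); -ir when the stem ends in a non-sibilant consonant (*vuduv*, *ivmir*); -we when the stem ends in a vowel (*ozo*, *ide*).
Since the final sound of *jepdo* is /o/ (a vowel), it takes -we, giving *jepdowe*.
*ur* — final sound /r/ (a non-sibilant consonant) → -ir → *urir*.
*hupuz* — final sound /z/ (a sibilant) → -u → *hupuzu*.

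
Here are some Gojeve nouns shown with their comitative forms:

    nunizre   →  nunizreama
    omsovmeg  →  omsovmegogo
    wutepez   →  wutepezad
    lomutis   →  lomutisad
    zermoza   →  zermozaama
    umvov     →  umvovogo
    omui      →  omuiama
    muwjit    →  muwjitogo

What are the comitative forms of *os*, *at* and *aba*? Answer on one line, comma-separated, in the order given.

Looking at the final sound of each stem: -ad when the stem ends in a sibilant (*wutepez*, *lomutis*); -ogo when the stem ends in a non-sibilant consonant (*omsovmeg*, *umvov*, *muwjit*); -ama when the stem ends in a vowel (*nunizre*, *zermoza*, *omui*).
The final sound of *os* is /s/, which is a sibilant, so the suffix is -ad, giving *osad*.
Since the final sound of *at* is /t/ (a non-sibilant consonant), it takes -ogo, giving *atogo*.
Since the final sound of *aba* is /a/ (a vowel), it takes -ama, giving *abaama*.

osad, atogo, abaama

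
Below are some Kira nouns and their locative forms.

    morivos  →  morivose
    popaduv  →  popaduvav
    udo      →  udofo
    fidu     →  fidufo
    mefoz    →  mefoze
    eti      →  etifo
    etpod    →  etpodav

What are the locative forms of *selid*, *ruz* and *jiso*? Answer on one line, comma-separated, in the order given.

selidav, ruze, jisofo

The alternation tracks the final sound of the stem — -e when the stem ends in a sibilant (*morivos*, *mefoz*); -av when the stem ends in a non-sibilant consonant (*popaduv*, *etpod*); -fo when the stem ends in a vowel (*udo*, *fidu*, *eti*).
Since the final sound of *selid* is /d/ (a non-sibilant consonant), it takes -av, giving *selidav*.
Since the final sound of *ruz* is /z/ (a sibilant), it takes -e, giving *ruze*.
Since the final sound of *jiso* is /o/ (a vowel), it takes -fo, giving *jisofo*.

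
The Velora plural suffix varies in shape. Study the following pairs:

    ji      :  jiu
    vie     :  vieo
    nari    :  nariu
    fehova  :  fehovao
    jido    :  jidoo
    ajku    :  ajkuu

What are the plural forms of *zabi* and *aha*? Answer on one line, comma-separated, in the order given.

zabiu, ahao

The pattern is height harmony: -u when the last vowel of the stem is a high vowel (*ji*, *nari*, *ajku*); -o when the last vowel of the stem is a non-high vowel (*vie*, *fehova*, *jido*).
*zabi* — last vowel /i/ (a high vowel) → -u → *zabiu*.
*aha*: last vowel = /a/, a non-high vowel → -o → *ahao*.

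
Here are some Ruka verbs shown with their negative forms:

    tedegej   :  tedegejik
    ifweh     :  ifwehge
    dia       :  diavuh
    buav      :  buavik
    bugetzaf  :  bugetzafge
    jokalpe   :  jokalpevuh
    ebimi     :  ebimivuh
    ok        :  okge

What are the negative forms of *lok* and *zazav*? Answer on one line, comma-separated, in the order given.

lokge, zazavik

The alternation tracks the final sound of the stem — -ge when the stem ends in a voiceless consonant (*ifweh*, *bugetzaf*, *ok*); -ik when the stem ends in a voiced consonant (*tedegej*, *buav*); -vuh when the stem ends in a vowel (*dia*, *jokalpe*, *ebimi*).
Since the final sound of *lok* is /k/ (a voiceless consonant), it takes -ge, giving *lokge*.
*zazav* — final sound /v/ (a voiced consonant) → -ik → *zazavik*.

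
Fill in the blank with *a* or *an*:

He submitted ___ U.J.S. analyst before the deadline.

The indefinite article is chosen by the initial *sound* of the following word, not its spelling.
The initialism *U.J.S.* is read letter by letter; the first letter, U, is pronounced /juː/, which begins with a consonant sound.
So the article is *a*: He submitted a U.J.S. analyst before the deadline.

a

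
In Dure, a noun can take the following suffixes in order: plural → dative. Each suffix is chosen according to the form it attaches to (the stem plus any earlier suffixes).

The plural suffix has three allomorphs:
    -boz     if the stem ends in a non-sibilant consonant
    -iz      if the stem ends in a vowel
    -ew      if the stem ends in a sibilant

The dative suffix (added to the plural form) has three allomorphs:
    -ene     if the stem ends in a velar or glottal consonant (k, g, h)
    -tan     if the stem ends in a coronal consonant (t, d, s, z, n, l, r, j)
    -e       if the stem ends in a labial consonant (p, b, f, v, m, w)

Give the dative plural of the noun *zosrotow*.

*zosrotow* — final sound /w/ (a non-sibilant consonant) → -boz → *zosrotowboz*.
The final consonant of the plural form *zosrotowboz* is /z/, which is coronal, so the dative suffix is -tan, giving *zosrotowboztan*.

zosrotowboztan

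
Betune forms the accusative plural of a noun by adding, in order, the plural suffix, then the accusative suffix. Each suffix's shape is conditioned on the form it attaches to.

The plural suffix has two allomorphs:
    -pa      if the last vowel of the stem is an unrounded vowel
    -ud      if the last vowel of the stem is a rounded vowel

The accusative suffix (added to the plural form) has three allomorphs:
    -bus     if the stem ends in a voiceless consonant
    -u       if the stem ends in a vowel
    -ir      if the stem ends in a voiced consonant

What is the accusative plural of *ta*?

tapau

*ta*: last vowel = /a/, an unrounded vowel → -pa → *tapa*.
Since the final sound of the plural form *tapa* is /a/ (a vowel), it takes -u, giving *tapau*.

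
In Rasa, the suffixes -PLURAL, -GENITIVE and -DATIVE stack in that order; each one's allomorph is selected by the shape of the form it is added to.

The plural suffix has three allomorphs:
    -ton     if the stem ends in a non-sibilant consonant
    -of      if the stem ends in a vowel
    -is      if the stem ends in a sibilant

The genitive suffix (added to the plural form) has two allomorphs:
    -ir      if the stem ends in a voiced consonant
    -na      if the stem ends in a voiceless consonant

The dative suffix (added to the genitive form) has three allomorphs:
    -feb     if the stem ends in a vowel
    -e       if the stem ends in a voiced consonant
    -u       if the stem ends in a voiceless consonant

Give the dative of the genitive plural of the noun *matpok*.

matpoktonire

*matpok* — final sound /k/ (a non-sibilant consonant) → -ton → *matpokton*.
Since the final consonant of the plural form *matpokton* is /n/ (voiced), it takes -ir, giving *matpoktonir*.
Since the final sound of the genitive form *matpoktonir* is /r/ (a voiced consonant), it takes -e, giving *matpoktonire*.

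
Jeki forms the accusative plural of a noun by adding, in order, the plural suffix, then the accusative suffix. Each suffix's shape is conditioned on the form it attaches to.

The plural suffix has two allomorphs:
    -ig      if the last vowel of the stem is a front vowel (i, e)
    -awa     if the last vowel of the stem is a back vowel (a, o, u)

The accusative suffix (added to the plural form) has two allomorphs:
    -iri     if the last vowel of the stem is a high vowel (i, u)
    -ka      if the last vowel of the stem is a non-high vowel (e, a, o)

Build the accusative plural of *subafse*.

*subafse*: last vowel = /e/, a front vowel → -ig → *subafseig*.
The plural form *subafseig* — last vowel /i/ (a high vowel) → -iri → *subafseigiri*.

subafseigiri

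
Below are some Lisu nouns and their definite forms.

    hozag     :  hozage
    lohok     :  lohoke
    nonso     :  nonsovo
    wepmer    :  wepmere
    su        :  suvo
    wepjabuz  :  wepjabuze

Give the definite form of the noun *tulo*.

tulovo

The suffix is conditioned by the final sound: -e when the stem ends in a consonant (*hozag*, *lohok*, *wepmer*, *wepjabuz*); -vo when the stem ends in a vowel (*nonso*, *su*).
*tulo*: final sound = /o/, a vowel → -vo → *tulovo*.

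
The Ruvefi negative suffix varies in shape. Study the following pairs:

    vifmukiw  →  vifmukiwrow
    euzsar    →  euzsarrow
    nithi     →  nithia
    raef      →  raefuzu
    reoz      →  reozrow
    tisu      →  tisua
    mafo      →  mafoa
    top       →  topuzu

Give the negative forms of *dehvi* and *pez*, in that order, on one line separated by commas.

dehvia, pezrow

Looking at the final sound of each stem: -uzu when the stem ends in a voiceless consonant (*raef*, *top*); -row when the stem ends in a voiced consonant (*vifmukiw*, *euzsar*, *reoz*); -a when the stem ends in a vowel (*nithi*, *tisu*, *mafo*).
*dehvi* — final sound /i/ (a vowel) → -a → *dehvia*.
The final sound of *pez* is /z/, which is a voiced consonant, so the suffix is -row, giving *pezrow*.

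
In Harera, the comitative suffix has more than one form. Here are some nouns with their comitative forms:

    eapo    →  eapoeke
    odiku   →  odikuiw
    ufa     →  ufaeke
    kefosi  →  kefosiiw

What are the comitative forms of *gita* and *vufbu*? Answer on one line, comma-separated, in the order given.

The alternation tracks the last vowel of the stem — -iw when the last vowel of the stem is a high vowel (*odiku*, *kefosi*); -eke when the last vowel of the stem is a non-high vowel (*eapo*, *ufa*).
*gita*: last vowel = /a/, a non-high vowel → -eke → *gitaeke*.
Since the last vowel of *vufbu* is /u/ (a high vowel), it takes -iw, giving *vufbuiw*.

gitaeke, vufbuiw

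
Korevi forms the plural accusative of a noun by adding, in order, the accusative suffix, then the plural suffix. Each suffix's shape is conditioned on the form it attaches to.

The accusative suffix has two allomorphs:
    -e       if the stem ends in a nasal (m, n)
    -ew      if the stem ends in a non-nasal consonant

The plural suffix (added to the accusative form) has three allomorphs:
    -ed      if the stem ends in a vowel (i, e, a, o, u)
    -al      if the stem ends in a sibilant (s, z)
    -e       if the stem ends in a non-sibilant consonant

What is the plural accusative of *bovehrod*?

bovehrodewe

The final consonant of *bovehrod* is /d/, which is non-nasal, so the accusative suffix is -ew, giving *bovehrodew*.
The accusative form *bovehrodew*: final sound = /w/, a non-sibilant consonant → -e → *bovehrodewe*.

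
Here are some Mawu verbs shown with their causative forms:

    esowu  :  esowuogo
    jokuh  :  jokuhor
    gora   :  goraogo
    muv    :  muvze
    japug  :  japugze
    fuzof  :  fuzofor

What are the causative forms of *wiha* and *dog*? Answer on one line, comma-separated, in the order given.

The pattern is voicing of the final sound: -or when the stem ends in a voiceless consonant (*jokuh*, *fuzof*); -ze when the stem ends in a voiced consonant (*muv*, *japug*); -ogo when the stem ends in a vowel (*esowu*, *gora*).
Since the final sound of *wiha* is /a/ (a vowel), it takes -ogo, giving *wihaogo*.
*dog* — final sound /g/ (a voiced consonant) → -ze → *dogze*.

wihaogo, dogze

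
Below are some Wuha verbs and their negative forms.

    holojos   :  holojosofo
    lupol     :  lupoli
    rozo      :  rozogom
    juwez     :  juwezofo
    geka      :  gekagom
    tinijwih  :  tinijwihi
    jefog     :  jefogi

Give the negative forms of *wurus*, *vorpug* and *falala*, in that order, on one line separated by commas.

The suffix is conditioned by the final sound: -ofo when the stem ends in a sibilant (*holojos*, *juwez*); -i when the stem ends in a non-sibilant consonant (*lupol*, *tinijwih*, *jefog*); -gom when the stem ends in a vowel (*rozo*, *geka*).
Since the final sound of *wurus* is /s/ (a sibilant), it takes -ofo, giving *wurusofo*.
*vorpug* — final sound /g/ (a non-sibilant consonant) → -i → *vorpugi*.
The final sound of *falala* is /a/, which is a vowel, so the suffix is -gom, giving *falalagom*.

wurusofo, vorpugi, falalagom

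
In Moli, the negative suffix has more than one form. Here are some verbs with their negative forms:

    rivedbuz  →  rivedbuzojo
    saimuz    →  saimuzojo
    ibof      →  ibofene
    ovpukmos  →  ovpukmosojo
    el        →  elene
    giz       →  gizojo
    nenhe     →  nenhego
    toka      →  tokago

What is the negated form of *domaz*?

The pattern is sibilance of the final sound: -ojo when the stem ends in a sibilant (*rivedbuz*, *saimuz*, *ovpukmos*, *giz*); -ene when the stem ends in a non-sibilant consonant (*ibof*, *el*); -go when the stem ends in a vowel (*nenhe*, *toka*).
*domaz*: final sound = /z/, a sibilant → -ojo → *domazojo*.

domazojo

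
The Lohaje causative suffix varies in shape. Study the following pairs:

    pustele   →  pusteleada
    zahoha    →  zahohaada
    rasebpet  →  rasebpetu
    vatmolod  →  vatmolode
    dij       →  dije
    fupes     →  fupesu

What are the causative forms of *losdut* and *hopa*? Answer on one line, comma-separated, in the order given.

The alternation tracks the final sound of the stem — -u when the stem ends in a voiceless consonant (*rasebpet*, *fupes*); -e when the stem ends in a voiced consonant (*vatmolod*, *dij*); -ada when the stem ends in a vowel (*pustele*, *zahoha*).
*losdut* — final sound /t/ (a voiceless consonant) → -u → *losdutu*.
Since the final sound of *hopa* is /a/ (a vowel), it takes -ada, giving *hopaada*.

losdutu, hopaada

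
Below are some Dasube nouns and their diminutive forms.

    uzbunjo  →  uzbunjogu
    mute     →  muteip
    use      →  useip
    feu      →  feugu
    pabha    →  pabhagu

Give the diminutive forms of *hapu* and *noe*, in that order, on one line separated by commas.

hapugu, noeip

The suffix is conditioned by the last vowel: -ip when the last vowel of the stem is a front vowel (*mute*, *use*); -gu when the last vowel of the stem is a back vowel (*uzbunjo*, *feu*, *pabha*).
*hapu*: last vowel = /u/, a back vowel → -gu → *hapugu*.
*noe*: last vowel = /e/, a front vowel → -ip → *noeip*.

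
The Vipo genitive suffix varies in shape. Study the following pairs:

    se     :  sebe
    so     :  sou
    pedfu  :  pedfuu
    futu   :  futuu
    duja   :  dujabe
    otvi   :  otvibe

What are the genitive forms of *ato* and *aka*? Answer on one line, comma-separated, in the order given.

The alternation tracks the last vowel of the stem — -u when the last vowel of the stem is a rounded vowel (*so*, *pedfu*, *futu*); -be when the last vowel of the stem is an unrounded vowel (*se*, *duja*, *otvi*).
Since the last vowel of *ato* is /o/ (a rounded vowel), it takes -u, giving *atou*.
*aka*: last vowel = /a/, an unrounded vowel → -be → *akabe*.

atou, akabe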